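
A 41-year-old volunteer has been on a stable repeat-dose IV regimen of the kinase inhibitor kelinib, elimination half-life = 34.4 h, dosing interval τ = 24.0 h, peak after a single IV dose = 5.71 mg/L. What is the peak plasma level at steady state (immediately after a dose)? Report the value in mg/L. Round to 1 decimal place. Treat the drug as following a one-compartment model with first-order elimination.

k = ln2 / t½ = 0.693147 / 34.4 = 0.02015 h⁻¹
e^(−kτ) = e^(−0.02015 × 24.0) = 0.6166
Accumulation ratio R = 1 / (1 − e^(−kτ)) = 1 / (1 − 0.6166) = 2.608
Steady-state peak = C₀ × R = 5.71 × 2.608 = 14.89 mg/L

14.9 mg/L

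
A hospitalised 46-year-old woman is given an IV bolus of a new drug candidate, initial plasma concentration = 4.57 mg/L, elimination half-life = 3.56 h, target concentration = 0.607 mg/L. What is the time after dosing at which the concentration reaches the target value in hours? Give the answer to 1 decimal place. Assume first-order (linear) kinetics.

k = ln2 / t½ = 0.693147 / 3.56 = 0.1947 h⁻¹
t = ln(C₀ / C) / k = ln(4.570 / 0.607) / 0.1947
  = ln(7.529) / 0.1947 = 2.019 / 0.1947 = 10.37 h

10.4 h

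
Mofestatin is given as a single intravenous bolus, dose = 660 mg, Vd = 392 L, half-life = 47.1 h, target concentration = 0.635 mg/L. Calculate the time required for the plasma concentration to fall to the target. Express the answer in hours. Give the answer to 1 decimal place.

66.3 h

C₀ = Dose / Vd = 660.0 / 392 = 1.684 mg/L
k = ln2 / t½ = 0.693147 / 47.1 = 0.01472 h⁻¹
t = ln(C₀ / C) / k = ln(1.684 / 0.635) / 0.01472
  = ln(2.652) / 0.01472 = 0.9753 / 0.01472 = 66.26 h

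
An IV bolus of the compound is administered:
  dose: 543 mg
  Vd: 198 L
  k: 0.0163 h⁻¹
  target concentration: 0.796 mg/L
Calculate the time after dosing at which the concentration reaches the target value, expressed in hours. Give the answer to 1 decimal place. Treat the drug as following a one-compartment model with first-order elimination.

75.9 h

C₀ = Dose / Vd = 543.0 / 198 = 2.742 mg/L
t = ln(C₀ / C) / k = ln(2.742 / 0.796) / 0.01630
  = ln(3.445) / 0.01630 = 1.237 / 0.01630 = 75.89 h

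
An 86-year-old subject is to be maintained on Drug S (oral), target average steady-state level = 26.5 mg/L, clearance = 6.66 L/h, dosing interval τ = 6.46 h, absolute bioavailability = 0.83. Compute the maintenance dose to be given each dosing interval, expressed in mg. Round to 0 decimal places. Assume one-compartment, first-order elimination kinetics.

At steady state, F × (Dose/τ) = Css × CL.
Dose = Css × CL × τ / F = 26.5 × 6.660 × 6.46 / 0.83 = 1374 mg

1374 mg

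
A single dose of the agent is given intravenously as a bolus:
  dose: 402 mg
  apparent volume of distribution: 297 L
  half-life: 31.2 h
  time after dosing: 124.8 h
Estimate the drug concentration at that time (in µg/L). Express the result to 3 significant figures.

84.6 µg/L

C₀ = Dose / Vd = 402.0 / 297 = 1.354 mg/L
k = ln2 / t½ = 0.693147 / 31.2 = 0.02222 h⁻¹
t / t½ = 124.8 / 31.2 = 4 half-lives
C = C₀ × (1/2)^4 = 1.354 × 0.06250 = 0.08463 mg/L
Convert: 0.08463 mg/L × 1000 = 84.63 µg/L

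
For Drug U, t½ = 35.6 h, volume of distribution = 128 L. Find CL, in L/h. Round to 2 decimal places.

k = ln2 / t½ = 0.693147 / 35.6 = 0.01947 h⁻¹
CL = k × Vd = 0.01947 × 128 = 2.492 L/h

2.49 L/h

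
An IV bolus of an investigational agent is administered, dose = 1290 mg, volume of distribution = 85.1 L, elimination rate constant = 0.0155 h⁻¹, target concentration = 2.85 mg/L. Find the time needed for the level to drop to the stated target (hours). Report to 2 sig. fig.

110 h

C₀ = Dose / Vd = 1290 / 85.1 = 15.16 mg/L
t = ln(C₀ / C) / k = ln(15.16 / 2.85) / 0.01550
  = ln(5.319) / 0.01550 = 1.671 / 0.01550 = 107.8 h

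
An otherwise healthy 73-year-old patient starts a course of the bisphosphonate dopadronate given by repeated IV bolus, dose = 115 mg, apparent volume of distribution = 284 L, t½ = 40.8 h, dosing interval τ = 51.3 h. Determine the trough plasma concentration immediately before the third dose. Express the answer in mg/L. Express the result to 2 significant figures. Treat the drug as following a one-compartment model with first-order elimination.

C₀ per dose = Dose / Vd = 115 / 284 = 0.4049 mg/L
k = ln2 / t½ = 0.693147 / 40.8 = 0.01699 h⁻¹
Fraction remaining after one interval: r = e^(−kτ) = e^(−0.01699 × 51.3) = 0.4183
Before dose 3, 2 doses have been given (aged 1τ, 2τ).
C_trough = C₀ × (r + r²) = 0.4049 × (0.4183 + 0.1750) = 0.2402 mg/L

0.24 mg/L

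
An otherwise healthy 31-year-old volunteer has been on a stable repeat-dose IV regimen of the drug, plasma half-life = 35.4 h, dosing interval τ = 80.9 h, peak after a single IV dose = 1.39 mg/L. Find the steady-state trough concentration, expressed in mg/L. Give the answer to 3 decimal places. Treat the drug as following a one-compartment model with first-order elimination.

k = ln2 / t½ = 0.693147 / 35.4 = 0.01958 h⁻¹
e^(−kτ) = e^(−0.01958 × 80.9) = 0.2051
Accumulation ratio R = 1 / (1 − e^(−kτ)) = 1 / (1 − 0.2051) = 1.258
Steady-state trough = C₀ × R × e^(−kτ) = 1.39 × 1.258 × 0.2051 = 0.3586 mg/L

0.359 mg/L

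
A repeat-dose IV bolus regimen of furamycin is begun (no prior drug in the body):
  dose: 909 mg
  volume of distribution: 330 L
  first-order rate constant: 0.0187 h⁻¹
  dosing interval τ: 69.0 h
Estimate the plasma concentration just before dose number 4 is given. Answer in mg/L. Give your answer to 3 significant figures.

1.02 mg/L

C₀ per dose = Dose / Vd = 909 / 330 = 2.755 mg/L
Fraction remaining after one interval: r = e^(−kτ) = e^(−0.01870 × 69.0) = 0.2752
Before dose 4, 3 doses have been given (aged 1τ, 2τ, 3τ).
C_trough = C₀ × (r + r² + … + r^3) = C₀ × r(1−r^3)/(1−r)
        = 2.755 × 0.2752 × (1 − 0.02084) / (1 − 0.2752) = 1.024 mg/L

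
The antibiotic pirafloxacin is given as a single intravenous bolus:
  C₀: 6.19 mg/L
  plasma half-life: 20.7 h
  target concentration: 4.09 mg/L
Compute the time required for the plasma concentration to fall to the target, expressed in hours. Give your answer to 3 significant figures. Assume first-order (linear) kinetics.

12.4 h

k = ln2 / t½ = 0.693147 / 20.7 = 0.03349 h⁻¹
t = ln(C₀ / C) / k = ln(6.190 / 4.09) / 0.03349
  = ln(1.513) / 0.03349 = 0.4141 / 0.03349 = 12.36 h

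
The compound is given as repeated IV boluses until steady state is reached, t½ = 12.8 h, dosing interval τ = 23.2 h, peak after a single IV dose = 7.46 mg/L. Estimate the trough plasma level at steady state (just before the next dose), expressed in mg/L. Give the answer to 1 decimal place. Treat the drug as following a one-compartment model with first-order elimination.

3.0 mg/L

k = ln2 / t½ = 0.693147 / 12.8 = 0.05415 h⁻¹
e^(−kτ) = e^(−0.05415 × 23.2) = 0.2847
Accumulation ratio R = 1 / (1 − e^(−kτ)) = 1 / (1 − 0.2847) = 1.398
Steady-state trough = C₀ × R × e^(−kτ) = 7.46 × 1.398 × 0.2847 = 2.969 mg/L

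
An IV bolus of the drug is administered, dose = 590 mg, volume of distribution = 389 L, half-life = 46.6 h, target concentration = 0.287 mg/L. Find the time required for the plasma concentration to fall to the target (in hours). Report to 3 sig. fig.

C₀ = Dose / Vd = 590.0 / 389 = 1.517 mg/L
k = ln2 / t½ = 0.693147 / 46.6 = 0.01487 h⁻¹
t = ln(C₀ / C) / k = ln(1.517 / 0.287) / 0.01487
  = ln(5.286) / 0.01487 = 1.665 / 0.01487 = 112.0 h

112 h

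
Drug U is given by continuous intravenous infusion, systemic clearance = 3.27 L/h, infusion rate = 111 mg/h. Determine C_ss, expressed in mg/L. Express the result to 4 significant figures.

At steady state Css = R₀ / CL = 111 / 3.270 = 33.94 mg/L

33.94 mg/L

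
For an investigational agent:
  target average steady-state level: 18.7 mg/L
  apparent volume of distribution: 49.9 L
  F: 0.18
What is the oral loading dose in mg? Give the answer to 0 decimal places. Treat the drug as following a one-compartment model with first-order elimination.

LD = Css × Vd / F = 18.7 × 49.9 / 0.18 = 5184 mg

5184 mg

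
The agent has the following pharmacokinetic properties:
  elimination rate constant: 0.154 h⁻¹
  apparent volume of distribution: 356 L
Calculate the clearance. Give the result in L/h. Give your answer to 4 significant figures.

54.82 L/h

CL = k × Vd = 0.154 × 356 = 54.82 L/h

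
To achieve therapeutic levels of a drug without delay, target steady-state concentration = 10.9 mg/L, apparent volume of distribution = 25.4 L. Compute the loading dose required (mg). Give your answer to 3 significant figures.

LD = Css × Vd = 10.9 × 25.4 = 276.9 mg

277 mg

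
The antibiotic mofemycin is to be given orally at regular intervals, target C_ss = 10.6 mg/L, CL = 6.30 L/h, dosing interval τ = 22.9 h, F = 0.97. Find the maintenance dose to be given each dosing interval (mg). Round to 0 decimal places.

1577 mg

At steady state, F × (Dose/τ) = Css × CL.
Dose = Css × CL × τ / F = 10.6 × 6.300 × 22.9 / 0.97 = 1577 mg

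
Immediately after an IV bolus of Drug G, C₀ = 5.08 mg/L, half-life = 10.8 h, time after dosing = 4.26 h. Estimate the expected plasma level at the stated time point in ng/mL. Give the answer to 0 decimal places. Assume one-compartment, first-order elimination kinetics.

k = ln2 / t½ = 0.693147 / 10.8 = 0.06418 h⁻¹
C = C₀ · e^(−k·t) = 5.080 × e^(−0.06418 × 4.26)
  = 5.080 × 0.7608 = 3.865 mg/L
Convert: 3.865 mg/L × 1000 = 3865 ng/mL

3865 ng/mL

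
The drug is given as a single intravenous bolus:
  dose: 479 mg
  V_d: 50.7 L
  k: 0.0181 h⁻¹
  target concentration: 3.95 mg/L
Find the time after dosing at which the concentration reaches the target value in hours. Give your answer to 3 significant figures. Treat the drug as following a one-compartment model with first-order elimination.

48.2 h

C₀ = Dose / Vd = 479.0 / 50.7 = 9.448 mg/L
t = ln(C₀ / C) / k = ln(9.448 / 3.95) / 0.01810
  = ln(2.392) / 0.01810 = 0.8721 / 0.01810 = 48.18 h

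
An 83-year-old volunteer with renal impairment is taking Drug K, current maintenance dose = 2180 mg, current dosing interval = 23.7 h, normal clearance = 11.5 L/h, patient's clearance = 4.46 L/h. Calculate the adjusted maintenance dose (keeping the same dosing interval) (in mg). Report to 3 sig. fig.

845 mg

To keep the same average steady-state level, dosing rate must scale with clearance.
CL ratio = 4.46 / 11.5 = 0.3878
New dose (same interval) = 2180 × 0.3878 = 845.4 mg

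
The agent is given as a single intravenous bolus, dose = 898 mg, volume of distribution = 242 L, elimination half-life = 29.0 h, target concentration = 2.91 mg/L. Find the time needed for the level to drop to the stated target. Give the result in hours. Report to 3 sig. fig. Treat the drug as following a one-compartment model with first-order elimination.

C₀ = Dose / Vd = 898.0 / 242 = 3.711 mg/L
k = ln2 / t½ = 0.693147 / 29.0 = 0.02390 h⁻¹
t = ln(C₀ / C) / k = ln(3.711 / 2.91) / 0.02390
  = ln(1.275) / 0.02390 = 0.2429 / 0.02390 = 10.16 h

10.2 h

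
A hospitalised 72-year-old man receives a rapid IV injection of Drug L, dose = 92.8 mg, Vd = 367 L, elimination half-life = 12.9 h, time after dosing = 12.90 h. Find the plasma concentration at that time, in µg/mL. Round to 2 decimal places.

C₀ = Dose / Vd = 92.80 / 367 = 0.2529 mg/L
k = ln2 / t½ = 0.693147 / 12.9 = 0.05373 h⁻¹
t / t½ = 12.90 / 12.9 = 1 half-lives
C = C₀ × (1/2)^1 = 0.2529 × 0.5000 = 0.1265 mg/L
(0.1265 mg/L = 0.1265 µg/mL)

0.13 µg/mL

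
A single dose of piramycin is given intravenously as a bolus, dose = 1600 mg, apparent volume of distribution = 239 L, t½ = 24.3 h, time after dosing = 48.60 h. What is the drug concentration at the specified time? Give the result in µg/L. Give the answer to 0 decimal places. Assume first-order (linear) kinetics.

1674 µg/L

C₀ = Dose / Vd = 1600 / 239 = 6.695 mg/L
k = ln2 / t½ = 0.693147 / 24.3 = 0.02852 h⁻¹
t / t½ = 48.60 / 24.3 = 2 half-lives
C = C₀ × (1/2)^2 = 6.695 × 0.2500 = 1.674 mg/L
Convert: 1.674 mg/L × 1000 = 1674 µg/L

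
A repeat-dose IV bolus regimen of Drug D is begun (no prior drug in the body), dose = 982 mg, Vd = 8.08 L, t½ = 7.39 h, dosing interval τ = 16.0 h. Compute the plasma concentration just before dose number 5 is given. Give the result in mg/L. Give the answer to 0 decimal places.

C₀ per dose = Dose / Vd = 982 / 8.08 = 121.5 mg/L
k = ln2 / t½ = 0.693147 / 7.39 = 0.09380 h⁻¹
Fraction remaining after one interval: r = e^(−kτ) = e^(−0.09380 × 16.0) = 0.2230
Before dose 5, 4 doses have been given (aged 1τ, 2τ, 3τ, 4τ).
C_trough = C₀ × (r + r² + … + r^4) = C₀ × r(1−r^4)/(1−r)
        = 121.5 × 0.2230 × (1 − 0.002473) / (1 − 0.2230) = 34.78 mg/L

35 mg/L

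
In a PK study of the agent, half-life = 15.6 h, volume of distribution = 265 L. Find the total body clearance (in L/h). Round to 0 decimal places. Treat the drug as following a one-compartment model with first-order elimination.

12 L/h

k = ln2 / t½ = 0.693147 / 15.6 = 0.04443 h⁻¹
CL = k × Vd = 0.04443 × 265 = 11.77 L/h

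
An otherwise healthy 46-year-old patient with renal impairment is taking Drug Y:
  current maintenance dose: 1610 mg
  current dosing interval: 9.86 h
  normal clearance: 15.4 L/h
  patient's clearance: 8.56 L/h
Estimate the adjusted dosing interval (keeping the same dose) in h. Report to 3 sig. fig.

17.7 h

To keep the same average steady-state level, dosing rate must scale with clearance.
CL ratio = 8.56 / 15.4 = 0.5558
New interval (same dose) = 9.86 / 0.5558 = 17.74 h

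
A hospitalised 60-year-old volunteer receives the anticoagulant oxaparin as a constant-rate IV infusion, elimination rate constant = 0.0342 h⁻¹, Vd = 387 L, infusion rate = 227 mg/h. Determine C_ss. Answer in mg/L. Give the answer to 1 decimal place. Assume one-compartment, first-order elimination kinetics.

CL = k × Vd = 0.03420 × 387 = 13.24 L/h
At steady state Css = R₀ / CL = 227 / 13.24 = 17.15 mg/L

17.2 mg/L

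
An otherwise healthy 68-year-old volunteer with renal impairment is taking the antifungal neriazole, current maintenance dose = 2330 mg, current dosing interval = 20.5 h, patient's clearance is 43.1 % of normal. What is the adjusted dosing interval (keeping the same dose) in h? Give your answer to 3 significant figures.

47.6 h

To keep the same average steady-state level, dosing rate must scale with clearance.
CL ratio = 43.1 / 100 = 0.4310
New interval (same dose) = 20.5 / 0.4310 = 47.56 h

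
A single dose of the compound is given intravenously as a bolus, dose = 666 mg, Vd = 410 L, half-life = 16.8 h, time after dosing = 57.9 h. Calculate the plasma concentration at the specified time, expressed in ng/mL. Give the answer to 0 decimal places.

C₀ = Dose / Vd = 666.0 / 410 = 1.624 mg/L
k = ln2 / t½ = 0.693147 / 16.8 = 0.04126 h⁻¹
C = C₀ · e^(−k·t) = 1.624 × e^(−0.04126 × 57.9)
  = 1.624 × 0.09173 = 0.1490 mg/L
Convert: 0.1490 mg/L × 1000 = 149.0 ng/mL

149 ng/mL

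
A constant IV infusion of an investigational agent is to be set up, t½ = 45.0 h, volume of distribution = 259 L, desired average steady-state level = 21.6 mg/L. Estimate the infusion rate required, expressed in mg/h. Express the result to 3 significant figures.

86.2 mg/h

k = ln2 / t½ = 0.693147 / 45.0 = 0.01540 h⁻¹
CL = k × Vd = 0.01540 × 259 = 3.989 L/h
At steady state, infusion rate R₀ = Css × CL = 21.6 × 3.989 = 86.16 mg/h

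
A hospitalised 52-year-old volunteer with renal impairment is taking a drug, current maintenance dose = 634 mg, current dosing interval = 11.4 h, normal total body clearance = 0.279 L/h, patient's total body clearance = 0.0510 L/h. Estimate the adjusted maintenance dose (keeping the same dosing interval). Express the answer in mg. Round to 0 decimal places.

To keep the same average steady-state level, dosing rate must scale with clearance.
CL ratio = 0.0510 / 0.279 = 0.1828
New dose (same interval) = 634 × 0.1828 = 115.9 mg

116 mg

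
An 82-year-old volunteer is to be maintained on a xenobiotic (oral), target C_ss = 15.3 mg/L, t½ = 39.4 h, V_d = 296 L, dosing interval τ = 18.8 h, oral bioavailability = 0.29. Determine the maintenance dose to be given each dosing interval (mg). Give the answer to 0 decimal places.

k = ln2 / t½ = 0.693147 / 39.4 = 0.01759 h⁻¹
CL = k × Vd = 0.01759 × 296 = 5.207 L/h
At steady state, F × (Dose/τ) = Css × CL.
Dose = Css × CL × τ / F = 15.3 × 5.207 × 18.8 / 0.29 = 5165 mg

5165 mg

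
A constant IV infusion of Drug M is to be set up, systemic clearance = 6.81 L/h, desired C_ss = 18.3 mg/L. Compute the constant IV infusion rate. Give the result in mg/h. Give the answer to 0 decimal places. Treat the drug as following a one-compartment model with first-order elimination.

125 mg/h

At steady state, infusion rate R₀ = Css × CL = 18.3 × 6.810 = 124.6 mg/h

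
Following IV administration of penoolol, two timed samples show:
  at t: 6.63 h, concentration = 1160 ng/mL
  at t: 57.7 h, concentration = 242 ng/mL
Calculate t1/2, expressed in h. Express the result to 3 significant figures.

22.6 h

k = ln(C₁/C₂) / (t₂ − t₁) = ln(1160/242) / (57.7 − 6.63)
  = 1.567 / 51.07 = 0.03068 h⁻¹
t½ = ln2 / k = 0.693147 / 0.03068 = 22.59 h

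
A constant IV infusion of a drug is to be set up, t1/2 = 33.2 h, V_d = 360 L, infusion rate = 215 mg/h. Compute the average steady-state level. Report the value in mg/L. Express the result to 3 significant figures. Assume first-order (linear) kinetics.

28.6 mg/L

k = ln2 / t½ = 0.693147 / 33.2 = 0.02088 h⁻¹
CL = k × Vd = 0.02088 × 360 = 7.517 L/h
At steady state Css = R₀ / CL = 215 / 7.517 = 28.60 mg/L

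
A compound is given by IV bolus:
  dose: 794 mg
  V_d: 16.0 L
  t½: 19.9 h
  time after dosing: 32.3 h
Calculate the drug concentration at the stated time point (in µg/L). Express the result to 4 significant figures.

16110 µg/L

C₀ = Dose / Vd = 794.0 / 16.0 = 49.63 mg/L
k = ln2 / t½ = 0.693147 / 19.9 = 0.03483 h⁻¹
C = C₀ · e^(−k·t) = 49.63 × e^(−0.03483 × 32.3)
  = 49.63 × 0.3246 = 16.11 mg/L
Convert: 16.11 mg/L × 1000 = 16110 µg/L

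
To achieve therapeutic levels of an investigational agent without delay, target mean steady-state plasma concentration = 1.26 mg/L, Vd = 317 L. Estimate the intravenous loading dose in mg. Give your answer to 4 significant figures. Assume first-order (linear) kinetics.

LD = Css × Vd = 1.26 × 317 = 399.4 mg

399.4 mg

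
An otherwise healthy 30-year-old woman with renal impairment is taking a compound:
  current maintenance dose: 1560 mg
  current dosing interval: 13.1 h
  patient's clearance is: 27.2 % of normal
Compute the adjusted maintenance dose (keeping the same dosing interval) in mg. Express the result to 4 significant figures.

To keep the same average steady-state level, dosing rate must scale with clearance.
CL ratio = 27.2 / 100 = 0.2720
New dose (same interval) = 1560 × 0.2720 = 424.3 mg

424.3 mg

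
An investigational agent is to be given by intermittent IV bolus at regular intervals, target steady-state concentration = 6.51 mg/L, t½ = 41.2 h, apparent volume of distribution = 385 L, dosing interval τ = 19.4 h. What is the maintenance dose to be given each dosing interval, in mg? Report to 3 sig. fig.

k = ln2 / t½ = 0.693147 / 41.2 = 0.01682 h⁻¹
CL = k × Vd = 0.01682 × 385 = 6.476 L/h
At steady state, Dose/τ = Css × CL.
Dose = Css × CL × τ = 6.51 × 6.476 × 19.4 = 817.9 mg

818 mg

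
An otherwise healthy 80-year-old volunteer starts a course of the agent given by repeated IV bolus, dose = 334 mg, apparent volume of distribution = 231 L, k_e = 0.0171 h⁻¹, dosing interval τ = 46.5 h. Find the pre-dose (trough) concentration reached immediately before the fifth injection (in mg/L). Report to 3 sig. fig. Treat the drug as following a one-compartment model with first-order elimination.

1.14 mg/L

C₀ per dose = Dose / Vd = 334 / 231 = 1.446 mg/L
Fraction remaining after one interval: r = e^(−kτ) = e^(−0.01710 × 46.5) = 0.4515
Before dose 5, 4 doses have been given (aged 1τ, 2τ, 3τ, 4τ).
C_trough = C₀ × (r + r² + … + r^4) = C₀ × r(1−r^4)/(1−r)
        = 1.446 × 0.4515 × (1 − 0.04156) / (1 − 0.4515) = 1.141 mg/L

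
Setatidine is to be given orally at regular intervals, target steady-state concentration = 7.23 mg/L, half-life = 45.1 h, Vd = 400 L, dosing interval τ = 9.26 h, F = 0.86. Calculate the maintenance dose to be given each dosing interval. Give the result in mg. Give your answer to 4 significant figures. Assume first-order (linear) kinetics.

k = ln2 / t½ = 0.693147 / 45.1 = 0.01537 h⁻¹
CL = k × Vd = 0.01537 × 400 = 6.148 L/h
At steady state, F × (Dose/τ) = Css × CL.
Dose = Css × CL × τ / F = 7.23 × 6.148 × 9.26 / 0.86 = 478.6 mg

478.6 mg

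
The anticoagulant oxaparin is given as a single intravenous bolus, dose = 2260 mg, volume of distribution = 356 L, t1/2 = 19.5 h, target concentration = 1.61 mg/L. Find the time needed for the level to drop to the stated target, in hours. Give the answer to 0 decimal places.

C₀ = Dose / Vd = 2260 / 356 = 6.348 mg/L
k = ln2 / t½ = 0.693147 / 19.5 = 0.03555 h⁻¹
t = ln(C₀ / C) / k = ln(6.348 / 1.61) / 0.03555
  = ln(3.943) / 0.03555 = 1.372 / 0.03555 = 38.59 h

39 h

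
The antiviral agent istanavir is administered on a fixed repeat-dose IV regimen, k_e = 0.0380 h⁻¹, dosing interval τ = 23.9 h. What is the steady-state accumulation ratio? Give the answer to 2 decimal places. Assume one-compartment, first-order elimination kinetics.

e^(−kτ) = e^(−0.03800 × 23.9) = 0.4032
Accumulation ratio R = 1 / (1 − e^(−kτ)) = 1 / (1 − 0.4032) = 1.676

1.68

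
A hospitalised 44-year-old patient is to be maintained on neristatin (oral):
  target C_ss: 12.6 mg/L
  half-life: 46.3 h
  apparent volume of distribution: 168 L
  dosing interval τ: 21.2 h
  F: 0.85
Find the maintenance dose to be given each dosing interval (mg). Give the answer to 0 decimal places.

790 mg

k = ln2 / t½ = 0.693147 / 46.3 = 0.01497 h⁻¹
CL = k × Vd = 0.01497 × 168 = 2.515 L/h
At steady state, F × (Dose/τ) = Css × CL.
Dose = Css × CL × τ / F = 12.6 × 2.515 × 21.2 / 0.85 = 790.4 mg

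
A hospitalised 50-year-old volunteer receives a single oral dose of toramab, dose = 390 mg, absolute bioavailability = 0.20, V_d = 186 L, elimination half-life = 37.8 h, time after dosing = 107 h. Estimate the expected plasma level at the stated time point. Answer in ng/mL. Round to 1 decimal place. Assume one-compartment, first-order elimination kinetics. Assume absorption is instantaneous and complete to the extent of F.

Amount reaching circulation = F × Dose = 0.20 × 390.0 = 78.00 mg
C₀ = F·Dose / Vd = 78.00 / 186 = 0.4194 mg/L
k = ln2 / t½ = 0.693147 / 37.8 = 0.01834 h⁻¹
C = C₀ · e^(−k·t) = 0.4194 × e^(−0.01834 × 107)
  = 0.4194 × 0.1405 = 0.05893 mg/L
Convert: 0.05893 mg/L × 1000 = 58.93 ng/mL

58.9 ng/mL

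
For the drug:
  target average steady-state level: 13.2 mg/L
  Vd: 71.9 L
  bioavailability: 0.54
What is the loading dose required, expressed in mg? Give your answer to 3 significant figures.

LD = Css × Vd / F = 13.2 × 71.9 / 0.54 = 1758 mg

1760 mg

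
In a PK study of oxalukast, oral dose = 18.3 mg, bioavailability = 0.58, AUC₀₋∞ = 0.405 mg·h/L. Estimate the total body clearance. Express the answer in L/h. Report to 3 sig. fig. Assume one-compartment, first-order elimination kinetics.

CL = F·Dose / AUC = 0.58 × 18.3 / 0.405 = 26.21 L/h

26.2 L/h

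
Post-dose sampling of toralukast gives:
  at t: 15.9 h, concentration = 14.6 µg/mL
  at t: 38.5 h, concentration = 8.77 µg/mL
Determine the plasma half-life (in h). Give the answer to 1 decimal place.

k = ln(C₁/C₂) / (t₂ − t₁) = ln(14.6/8.77) / (38.5 − 15.9)
  = 0.5097 / 22.60 = 0.02255 h⁻¹
t½ = ln2 / k = 0.693147 / 0.02255 = 30.74 h

30.7 h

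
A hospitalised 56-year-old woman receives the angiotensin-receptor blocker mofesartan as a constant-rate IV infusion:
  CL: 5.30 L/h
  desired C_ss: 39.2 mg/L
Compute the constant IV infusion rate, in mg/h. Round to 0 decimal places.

208 mg/h

At steady state, infusion rate R₀ = Css × CL = 39.2 × 5.300 = 207.8 mg/h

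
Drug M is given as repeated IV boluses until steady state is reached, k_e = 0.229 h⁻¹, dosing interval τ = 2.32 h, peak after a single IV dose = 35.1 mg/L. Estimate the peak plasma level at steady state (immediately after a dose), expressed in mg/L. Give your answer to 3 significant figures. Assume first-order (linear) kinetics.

85.2 mg/L

e^(−kτ) = e^(−0.2290 × 2.32) = 0.5879
Accumulation ratio R = 1 / (1 − e^(−kτ)) = 1 / (1 − 0.5879) = 2.427
Steady-state peak = C₀ × R = 35.1 × 2.427 = 85.19 mg/L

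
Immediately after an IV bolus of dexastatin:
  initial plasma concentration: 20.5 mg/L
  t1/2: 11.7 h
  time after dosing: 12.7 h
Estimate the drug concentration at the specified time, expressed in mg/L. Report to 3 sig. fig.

k = ln2 / t½ = 0.693147 / 11.7 = 0.05924 h⁻¹
C = C₀ · e^(−k·t) = 20.50 × e^(−0.05924 × 12.7)
  = 20.50 × 0.4713 = 9.662 mg/L

9.66 mg/L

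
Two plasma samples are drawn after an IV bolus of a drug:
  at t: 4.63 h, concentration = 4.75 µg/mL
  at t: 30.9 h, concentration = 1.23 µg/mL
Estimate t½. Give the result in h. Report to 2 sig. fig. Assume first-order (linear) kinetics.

13 h

k = ln(C₁/C₂) / (t₂ − t₁) = ln(4.75/1.23) / (30.9 − 4.63)
  = 1.351 / 26.27 = 0.05143 h⁻¹
t½ = ln2 / k = 0.693147 / 0.05143 = 13.48 h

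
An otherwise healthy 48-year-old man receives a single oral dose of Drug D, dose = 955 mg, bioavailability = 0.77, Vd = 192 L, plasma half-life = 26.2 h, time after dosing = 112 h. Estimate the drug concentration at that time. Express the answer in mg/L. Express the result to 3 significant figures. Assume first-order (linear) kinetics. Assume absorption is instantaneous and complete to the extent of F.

Amount reaching circulation = F × Dose = 0.77 × 955.0 = 735.4 mg
C₀ = F·Dose / Vd = 735.4 / 192 = 3.830 mg/L
k = ln2 / t½ = 0.693147 / 26.2 = 0.02646 h⁻¹
C = C₀ · e^(−k·t) = 3.830 × e^(−0.02646 × 112)
  = 3.830 × 0.05164 = 0.1978 mg/L

0.198 mg/L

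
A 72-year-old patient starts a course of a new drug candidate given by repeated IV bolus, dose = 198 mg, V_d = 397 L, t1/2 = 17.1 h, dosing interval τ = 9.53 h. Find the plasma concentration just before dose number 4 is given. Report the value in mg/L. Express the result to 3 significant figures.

0.726 mg/L

C₀ per dose = Dose / Vd = 198 / 397 = 0.4987 mg/L
k = ln2 / t½ = 0.693147 / 17.1 = 0.04053 h⁻¹
Fraction remaining after one interval: r = e^(−kτ) = e^(−0.04053 × 9.53) = 0.6796
Before dose 4, 3 doses have been given (aged 1τ, 2τ, 3τ).
C_trough = C₀ × (r + r² + … + r^3) = C₀ × r(1−r^3)/(1−r)
        = 0.4987 × 0.6796 × (1 − 0.3139) / (1 − 0.6796) = 0.7258 mg/L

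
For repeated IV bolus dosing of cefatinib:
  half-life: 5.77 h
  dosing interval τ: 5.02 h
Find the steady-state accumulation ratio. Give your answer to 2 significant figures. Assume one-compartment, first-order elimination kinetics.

2.2

k = ln2 / t½ = 0.693147 / 5.77 = 0.1201 h⁻¹
e^(−kτ) = e^(−0.1201 × 5.02) = 0.5472
Accumulation ratio R = 1 / (1 − e^(−kτ)) = 1 / (1 − 0.5472) = 2.208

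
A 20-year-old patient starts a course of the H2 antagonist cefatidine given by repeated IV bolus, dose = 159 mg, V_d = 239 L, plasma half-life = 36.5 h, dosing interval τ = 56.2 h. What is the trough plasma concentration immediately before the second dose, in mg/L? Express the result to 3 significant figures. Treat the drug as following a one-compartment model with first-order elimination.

C₀ per dose = Dose / Vd = 159 / 239 = 0.6653 mg/L
k = ln2 / t½ = 0.693147 / 36.5 = 0.01899 h⁻¹
Fraction remaining after one interval: r = e^(−kτ) = e^(−0.01899 × 56.2) = 0.3440
Before dose 2, 1 dose has been given (aged 1τ).
C_trough = C₀ × r = 0.6653 × 0.3440 = 0.2289 mg/L

0.229 mg/L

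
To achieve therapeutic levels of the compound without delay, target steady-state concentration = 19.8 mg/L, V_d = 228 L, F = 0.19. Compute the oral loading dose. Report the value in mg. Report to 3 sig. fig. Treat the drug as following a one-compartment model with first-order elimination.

23800 mg

LD = Css × Vd / F = 19.8 × 228 / 0.19 = 23760 mg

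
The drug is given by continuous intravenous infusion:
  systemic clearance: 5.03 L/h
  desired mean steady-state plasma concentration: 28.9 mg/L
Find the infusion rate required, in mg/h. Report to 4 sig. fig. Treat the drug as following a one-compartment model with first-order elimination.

At steady state, infusion rate R₀ = Css × CL = 28.9 × 5.030 = 145.4 mg/h

145.4 mg/h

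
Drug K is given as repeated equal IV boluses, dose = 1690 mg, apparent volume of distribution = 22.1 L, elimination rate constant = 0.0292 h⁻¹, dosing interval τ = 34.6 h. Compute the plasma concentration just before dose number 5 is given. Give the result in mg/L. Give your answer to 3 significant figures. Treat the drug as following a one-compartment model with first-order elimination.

43.0 mg/L

C₀ per dose = Dose / Vd = 1690 / 22.1 = 76.47 mg/L
Fraction remaining after one interval: r = e^(−kτ) = e^(−0.02920 × 34.6) = 0.3641
Before dose 5, 4 doses have been given (aged 1τ, 2τ, 3τ, 4τ).
C_trough = C₀ × (r + r² + … + r^4) = C₀ × r(1−r^4)/(1−r)
        = 76.47 × 0.3641 × (1 − 0.01757) / (1 − 0.3641) = 43.02 mg/L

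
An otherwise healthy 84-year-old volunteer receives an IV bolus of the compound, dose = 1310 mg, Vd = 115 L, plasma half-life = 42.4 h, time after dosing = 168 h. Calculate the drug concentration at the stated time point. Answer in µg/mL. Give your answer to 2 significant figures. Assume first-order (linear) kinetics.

0.73 µg/mL

C₀ = Dose / Vd = 1310 / 115 = 11.39 mg/L
k = ln2 / t½ = 0.693147 / 42.4 = 0.01635 h⁻¹
C = C₀ · e^(−k·t) = 11.39 × e^(−0.01635 × 168)
  = 11.39 × 0.06413 = 0.7304 mg/L
(0.7304 mg/L = 0.7304 µg/mL)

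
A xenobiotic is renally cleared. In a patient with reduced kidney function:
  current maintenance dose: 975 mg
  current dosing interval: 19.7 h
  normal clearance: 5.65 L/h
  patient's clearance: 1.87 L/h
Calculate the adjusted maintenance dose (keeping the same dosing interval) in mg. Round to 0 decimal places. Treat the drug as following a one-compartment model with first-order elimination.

323 mg

To keep the same average steady-state level, dosing rate must scale with clearance.
CL ratio = 1.87 / 5.65 = 0.3310
New dose (same interval) = 975 × 0.3310 = 322.7 mg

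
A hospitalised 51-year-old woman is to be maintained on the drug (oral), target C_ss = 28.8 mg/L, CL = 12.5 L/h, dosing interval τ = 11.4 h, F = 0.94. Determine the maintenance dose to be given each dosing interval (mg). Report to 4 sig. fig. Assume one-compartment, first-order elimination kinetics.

At steady state, F × (Dose/τ) = Css × CL.
Dose = Css × CL × τ / F = 28.8 × 12.50 × 11.4 / 0.94 = 4366 mg

4366 mg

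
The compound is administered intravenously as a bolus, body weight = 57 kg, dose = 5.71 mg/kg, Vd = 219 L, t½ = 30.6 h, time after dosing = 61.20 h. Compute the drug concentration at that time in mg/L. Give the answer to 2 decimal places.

Total dose = 5.71 × 57 = 325.5 mg
C₀ = Dose / Vd = 325.5 / 219 = 1.486 mg/L
k = ln2 / t½ = 0.693147 / 30.6 = 0.02265 h⁻¹
t / t½ = 61.20 / 30.6 = 2 half-lives
C = C₀ × (1/2)^2 = 1.486 × 0.2500 = 0.3715 mg/L

0.37 mg/L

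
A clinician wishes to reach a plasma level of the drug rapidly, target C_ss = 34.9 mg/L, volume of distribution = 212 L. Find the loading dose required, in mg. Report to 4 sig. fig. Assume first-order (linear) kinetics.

LD = Css × Vd = 34.9 × 212 = 7399 mg

7399 mg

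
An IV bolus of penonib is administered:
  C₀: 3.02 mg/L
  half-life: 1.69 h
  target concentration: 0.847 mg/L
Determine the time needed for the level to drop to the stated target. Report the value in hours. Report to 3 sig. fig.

k = ln2 / t½ = 0.693147 / 1.69 = 0.4101 h⁻¹
t = ln(C₀ / C) / k = ln(3.020 / 0.847) / 0.4101
  = ln(3.566) / 0.4101 = 1.271 / 0.4101 = 3.099 h

3.10 h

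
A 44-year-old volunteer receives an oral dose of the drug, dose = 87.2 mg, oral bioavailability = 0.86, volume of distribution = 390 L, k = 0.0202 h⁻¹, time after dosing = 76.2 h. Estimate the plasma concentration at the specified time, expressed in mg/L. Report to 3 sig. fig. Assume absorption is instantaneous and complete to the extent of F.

0.0413 mg/L

Amount reaching circulation = F × Dose = 0.86 × 87.20 = 74.99 mg
C₀ = F·Dose / Vd = 74.99 / 390 = 0.1923 mg/L
C = C₀ · e^(−k·t) = 0.1923 × e^(−0.02020 × 76.2)
  = 0.1923 × 0.2145 = 0.04125 mg/L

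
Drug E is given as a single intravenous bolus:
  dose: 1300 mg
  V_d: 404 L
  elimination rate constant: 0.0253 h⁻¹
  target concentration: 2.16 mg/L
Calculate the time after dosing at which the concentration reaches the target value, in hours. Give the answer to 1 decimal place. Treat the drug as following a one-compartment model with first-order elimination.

C₀ = Dose / Vd = 1300 / 404 = 3.218 mg/L
t = ln(C₀ / C) / k = ln(3.218 / 2.16) / 0.02530
  = ln(1.490) / 0.02530 = 0.3988 / 0.02530 = 15.76 h

15.8 h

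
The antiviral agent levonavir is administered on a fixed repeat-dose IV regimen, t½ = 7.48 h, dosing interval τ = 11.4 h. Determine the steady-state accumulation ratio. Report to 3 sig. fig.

k = ln2 / t½ = 0.693147 / 7.48 = 0.09267 h⁻¹
e^(−kτ) = e^(−0.09267 × 11.4) = 0.3477
Accumulation ratio R = 1 / (1 − e^(−kτ)) = 1 / (1 − 0.3477) = 1.533

1.53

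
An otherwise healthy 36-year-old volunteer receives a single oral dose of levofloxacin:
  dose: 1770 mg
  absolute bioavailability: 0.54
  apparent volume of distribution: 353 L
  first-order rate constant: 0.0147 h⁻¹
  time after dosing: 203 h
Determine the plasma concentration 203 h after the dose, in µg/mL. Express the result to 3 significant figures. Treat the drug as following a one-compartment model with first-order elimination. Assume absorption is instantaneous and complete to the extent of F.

0.137 µg/mL

Amount reaching circulation = F × Dose = 0.54 × 1770 = 955.8 mg
C₀ = F·Dose / Vd = 955.8 / 353 = 2.708 mg/L
C = C₀ · e^(−k·t) = 2.708 × e^(−0.01470 × 203)
  = 2.708 × 0.05059 = 0.1370 mg/L
(0.1370 mg/L = 0.1370 µg/mL)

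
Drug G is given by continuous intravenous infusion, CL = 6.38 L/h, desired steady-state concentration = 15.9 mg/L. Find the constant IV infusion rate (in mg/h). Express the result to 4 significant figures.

At steady state, infusion rate R₀ = Css × CL = 15.9 × 6.380 = 101.4 mg/h

101.4 mg/h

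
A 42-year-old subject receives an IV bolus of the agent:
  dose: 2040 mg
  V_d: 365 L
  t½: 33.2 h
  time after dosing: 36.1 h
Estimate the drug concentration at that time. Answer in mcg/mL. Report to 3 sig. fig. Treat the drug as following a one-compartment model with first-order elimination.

C₀ = Dose / Vd = 2040 / 365 = 5.589 mg/L
k = ln2 / t½ = 0.693147 / 33.2 = 0.02088 h⁻¹
C = C₀ · e^(−k·t) = 5.589 × e^(−0.02088 × 36.1)
  = 5.589 × 0.4706 = 2.630 mg/L
(2.630 mg/L = 2.630 mcg/mL)

2.63 mcg/mL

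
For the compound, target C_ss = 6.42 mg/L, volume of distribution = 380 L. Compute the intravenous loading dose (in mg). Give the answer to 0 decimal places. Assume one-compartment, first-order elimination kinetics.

LD = Css × Vd = 6.42 × 380 = 2440 mg

2440 mg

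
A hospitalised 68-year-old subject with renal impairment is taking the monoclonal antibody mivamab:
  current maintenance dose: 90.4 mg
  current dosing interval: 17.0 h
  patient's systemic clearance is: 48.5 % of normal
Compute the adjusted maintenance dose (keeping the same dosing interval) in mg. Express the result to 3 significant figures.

To keep the same average steady-state level, dosing rate must scale with clearance.
CL ratio = 48.5 / 100 = 0.4850
New dose (same interval) = 90.4 × 0.4850 = 43.84 mg

43.8 mg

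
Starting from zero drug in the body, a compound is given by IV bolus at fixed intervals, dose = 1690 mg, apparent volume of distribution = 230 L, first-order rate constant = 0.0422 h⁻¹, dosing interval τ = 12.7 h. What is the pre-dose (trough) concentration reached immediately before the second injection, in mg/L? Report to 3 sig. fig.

C₀ per dose = Dose / Vd = 1690 / 230 = 7.348 mg/L
Fraction remaining after one interval: r = e^(−kτ) = e^(−0.04220 × 12.7) = 0.5851
Before dose 2, 1 dose has been given (aged 1τ).
C_trough = C₀ × r = 7.348 × 0.5851 = 4.299 mg/L

4.30 mg/L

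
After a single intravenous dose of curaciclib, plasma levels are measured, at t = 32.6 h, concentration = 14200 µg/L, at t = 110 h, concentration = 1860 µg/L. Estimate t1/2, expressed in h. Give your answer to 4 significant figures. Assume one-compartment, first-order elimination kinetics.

k = ln(C₁/C₂) / (t₂ − t₁) = ln(14200/1860) / (110 − 32.6)
  = 2.033 / 77.40 = 0.02627 h⁻¹
t½ = ln2 / k = 0.693147 / 0.02627 = 26.39 h

26.39 h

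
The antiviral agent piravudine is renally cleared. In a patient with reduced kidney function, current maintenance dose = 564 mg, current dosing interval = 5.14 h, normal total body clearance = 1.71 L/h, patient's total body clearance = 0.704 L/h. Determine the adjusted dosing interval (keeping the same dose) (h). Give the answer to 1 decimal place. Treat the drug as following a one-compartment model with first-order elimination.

12.5 h

To keep the same average steady-state level, dosing rate must scale with clearance.
CL ratio = 0.704 / 1.71 = 0.4117
New interval (same dose) = 5.14 / 0.4117 = 12.48 h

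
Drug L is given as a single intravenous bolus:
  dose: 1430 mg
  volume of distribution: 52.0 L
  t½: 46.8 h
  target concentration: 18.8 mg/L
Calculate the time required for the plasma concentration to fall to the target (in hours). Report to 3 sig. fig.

25.7 h

C₀ = Dose / Vd = 1430 / 52.0 = 27.50 mg/L
k = ln2 / t½ = 0.693147 / 46.8 = 0.01481 h⁻¹
t = ln(C₀ / C) / k = ln(27.50 / 18.8) / 0.01481
  = ln(1.463) / 0.01481 = 0.3805 / 0.01481 = 25.69 h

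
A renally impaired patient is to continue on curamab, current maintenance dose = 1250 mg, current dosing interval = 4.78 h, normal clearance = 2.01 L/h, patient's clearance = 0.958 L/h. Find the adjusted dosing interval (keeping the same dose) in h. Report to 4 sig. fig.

10.03 h

To keep the same average steady-state level, dosing rate must scale with clearance.
CL ratio = 0.958 / 2.01 = 0.4766
New interval (same dose) = 4.78 / 0.4766 = 10.03 h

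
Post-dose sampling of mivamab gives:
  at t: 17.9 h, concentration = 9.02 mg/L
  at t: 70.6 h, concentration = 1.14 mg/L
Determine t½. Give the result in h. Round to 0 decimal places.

18 h

k = ln(C₁/C₂) / (t₂ − t₁) = ln(9.02/1.14) / (70.6 − 17.9)
  = 2.068 / 52.70 = 0.03924 h⁻¹
t½ = ln2 / k = 0.693147 / 0.03924 = 17.66 h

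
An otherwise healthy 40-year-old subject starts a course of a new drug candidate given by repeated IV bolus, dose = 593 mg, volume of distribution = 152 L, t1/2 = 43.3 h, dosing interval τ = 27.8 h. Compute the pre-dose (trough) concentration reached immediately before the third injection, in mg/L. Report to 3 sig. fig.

4.10 mg/L

C₀ per dose = Dose / Vd = 593 / 152 = 3.901 mg/L
k = ln2 / t½ = 0.693147 / 43.3 = 0.01601 h⁻¹
Fraction remaining after one interval: r = e^(−kτ) = e^(−0.01601 × 27.8) = 0.6408
Before dose 3, 2 doses have been given (aged 1τ, 2τ).
C_trough = C₀ × (r + r²) = 3.901 × (0.6408 + 0.4106) = 4.102 mg/L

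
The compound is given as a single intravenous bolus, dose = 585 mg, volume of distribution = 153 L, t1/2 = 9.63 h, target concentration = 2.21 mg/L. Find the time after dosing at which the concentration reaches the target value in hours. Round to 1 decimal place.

C₀ = Dose / Vd = 585.0 / 153 = 3.824 mg/L
k = ln2 / t½ = 0.693147 / 9.63 = 0.07198 h⁻¹
t = ln(C₀ / C) / k = ln(3.824 / 2.21) / 0.07198
  = ln(1.730) / 0.07198 = 0.5481 / 0.07198 = 7.615 h

7.6 h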